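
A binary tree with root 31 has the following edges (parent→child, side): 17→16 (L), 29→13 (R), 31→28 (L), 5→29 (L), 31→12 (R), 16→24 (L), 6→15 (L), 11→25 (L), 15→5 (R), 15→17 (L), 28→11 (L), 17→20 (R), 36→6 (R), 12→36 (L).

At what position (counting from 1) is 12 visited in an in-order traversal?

In-order visits the left subtree, then the node, then the right subtree.
At 31: go left to 28.
  At 28: go left to 11.
    At 11: go left to 25.
      25 is a leaf — visit 25.
    Visit 11.
    At 11: no right child.
  Visit 28.
  At 28: no right child.
Visit 31.
At 31: go right to 12.
  At 12: go left to 36.
    At 36: no left child.
    Visit 36.
    At 36: go right to 6.
      At 6: go left to 15.
        At 15: go left to 17.
          At 17: go left to 16.
            At 16: go left to 24.
              24 is a leaf — visit 24.
            Visit 16.
            At 16: no right child.
          Visit 17.
          At 17: go right to 20.
            20 is a leaf — visit 20.
        Visit 15.
        At 15: go right to 5.
          At 5: go left to 29.
            At 29: no left child.
            Visit 29.
            At 29: go right to 13.
              13 is a leaf — visit 13.
          Visit 5.
          At 5: no right child.
      Visit 6.
      At 6: no right child.
  Visit 12.
  At 12: no right child.
Full in-order sequence: 25, 11, 28, 31, 36, 24, 16, 17, 20, 15, 29, 13, 5, 6, 12.

15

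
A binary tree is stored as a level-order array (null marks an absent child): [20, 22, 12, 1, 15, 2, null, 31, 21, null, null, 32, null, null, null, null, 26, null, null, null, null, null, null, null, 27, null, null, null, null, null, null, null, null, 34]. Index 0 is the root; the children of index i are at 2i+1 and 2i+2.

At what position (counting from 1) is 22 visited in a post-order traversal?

Post-order visits the left subtree, then the right subtree, then the node.
At 20: go left to 22.
  At 22: go left to 1.
    At 1: go left to 31.
      At 31: no left child.
      At 31: go right to 26.
        At 26: go left to 34.
          34 is a leaf — visit 34.
        At 26: no right child.
        Visit 26.
      Visit 31.
    At 1: go right to 21.
      21 is a leaf — visit 21.
    Visit 1.
  At 22: go right to 15.
    15 is a leaf — visit 15.
  Visit 22.
At 20: go right to 12.
  At 12: go left to 2.
    At 2: go left to 32.
      At 32: no left child.
      At 32: go right to 27.
        27 is a leaf — visit 27.
      Visit 32.
    At 2: no right child.
    Visit 2.
  At 12: no right child.
  Visit 12.
Visit 20.
Full post-order sequence: 34, 26, 31, 21, 1, 15, 22, 27, 32, 2, 12, 20.

7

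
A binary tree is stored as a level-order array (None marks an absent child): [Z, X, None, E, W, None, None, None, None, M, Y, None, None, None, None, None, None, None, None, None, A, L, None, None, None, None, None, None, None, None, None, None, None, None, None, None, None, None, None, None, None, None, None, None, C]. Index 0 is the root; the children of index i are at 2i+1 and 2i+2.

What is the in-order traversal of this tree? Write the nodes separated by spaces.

In-order visits the left subtree, then the node, then the right subtree.
At Z: go left to X.
  At X: go left to E.
    E is a leaf — visit E.
  Visit X.
  At X: go right to W.
    At W: go left to M.
      At M: no left child.
      Visit M.
      At M: go right to A.
        A is a leaf — visit A.
    Visit W.
    At W: go right to Y.
      At Y: go left to L.
        At L: no left child.
        Visit L.
        At L: go right to C.
          C is a leaf — visit C.
      Visit Y.
      At Y: no right child.
Visit Z.
At Z: no right child.

E X M A W L C Y Z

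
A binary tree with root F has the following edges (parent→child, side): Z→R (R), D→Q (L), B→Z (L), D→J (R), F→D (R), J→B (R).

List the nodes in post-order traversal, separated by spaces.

Post-order visits the left subtree, then the right subtree, then the node.
At F: no left child.
At F: go right to D.
  At D: go left to Q.
    Q is a leaf — visit Q.
  At D: go right to J.
    At J: no left child.
    At J: go right to B.
      At B: go left to Z.
        At Z: no left child.
        At Z: go right to R.
          R is a leaf — visit R.
        Visit Z.
      At B: no right child.
      Visit B.
    Visit J.
  Visit D.
Visit F.

Q R Z B J D F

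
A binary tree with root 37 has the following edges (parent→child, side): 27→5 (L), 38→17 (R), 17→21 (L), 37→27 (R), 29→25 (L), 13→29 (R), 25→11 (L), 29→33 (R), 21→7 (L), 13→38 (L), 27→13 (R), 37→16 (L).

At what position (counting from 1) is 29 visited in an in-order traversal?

12

In-order visits the left subtree, then the node, then the right subtree.
At 37: go left to 16.
  16 is a leaf — visit 16.
Visit 37.
At 37: go right to 27.
  At 27: go left to 5.
    5 is a leaf — visit 5.
  Visit 27.
  At 27: go right to 13.
    At 13: go left to 38.
      At 38: no left child.
      Visit 38.
      At 38: go right to 17.
        At 17: go left to 21.
          At 21: go left to 7.
            7 is a leaf — visit 7.
          Visit 21.
          At 21: no right child.
        Visit 17.
        At 17: no right child.
    Visit 13.
    At 13: go right to 29.
      At 29: go left to 25.
        At 25: go left to 11.
          11 is a leaf — visit 11.
        Visit 25.
        At 25: no right child.
      Visit 29.
      At 29: go right to 33.
        33 is a leaf — visit 33.
Full in-order sequence: 16, 37, 5, 27, 38, 7, 21, 17, 13, 11, 25, 29, 33.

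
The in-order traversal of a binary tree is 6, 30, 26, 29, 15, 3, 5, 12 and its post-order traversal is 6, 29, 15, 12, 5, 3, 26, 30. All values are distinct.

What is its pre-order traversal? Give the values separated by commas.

The last element of post-order is the root; it splits in-order into left and right subtrees.
Root 30: left subtree has 1 node {6}, right has 6 {26, 29, 15, 3, 5, 12}.
  Root 26: left subtree has 0 nodes { }, right has 5 {29, 15, 3, 5, 12}.
    Root 3: left subtree has 2 nodes {29, 15}, right has 2 {5, 12}.
      Root 15: left subtree has 1 node {29}, right has 0 { }.
      Root 5: left subtree has 0 nodes { }, right has 1 {12}.

30, 6, 26, 3, 15, 29, 5, 12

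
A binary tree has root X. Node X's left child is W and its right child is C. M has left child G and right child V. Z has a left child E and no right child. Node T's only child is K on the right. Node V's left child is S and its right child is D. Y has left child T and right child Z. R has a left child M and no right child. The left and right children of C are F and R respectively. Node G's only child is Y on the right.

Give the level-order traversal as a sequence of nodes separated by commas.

Level-order visits nodes level by level from the root, left to right within each level.
Level 0: X
Level 1: W, C
Level 2: F, R
Level 3: M
Level 4: G, V
Level 5: Y, S, D
Level 6: T, Z
Level 7: K, E

X, W, C, F, R, M, G, V, Y, S, D, T, Z, K, E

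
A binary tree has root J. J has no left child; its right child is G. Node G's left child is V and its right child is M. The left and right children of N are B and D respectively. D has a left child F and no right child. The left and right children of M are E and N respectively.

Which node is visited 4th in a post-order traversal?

F

Post-order visits the left subtree, then the right subtree, then the node.
At J: no left child.
At J: go right to G.
  At G: go left to V.
    V is a leaf — visit V.
  At G: go right to M.
    At M: go left to E.
      E is a leaf — visit E.
    At M: go right to N.
      At N: go left to B.
        B is a leaf — visit B.
      At N: go right to D.
        At D: go left to F.
          F is a leaf — visit F.
        At D: no right child.
        Visit D.
      Visit N.
    Visit M.
  Visit G.
Visit J.
Full post-order sequence: V, E, B, F, D, N, M, G, J.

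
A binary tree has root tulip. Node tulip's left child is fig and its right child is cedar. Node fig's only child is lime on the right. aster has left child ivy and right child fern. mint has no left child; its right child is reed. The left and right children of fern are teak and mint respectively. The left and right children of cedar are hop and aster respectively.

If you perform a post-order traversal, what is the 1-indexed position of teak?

5

Post-order visits the left subtree, then the right subtree, then the node.
At tulip: go left to fig.
  At fig: no left child.
  At fig: go right to lime.
    lime is a leaf — visit lime.
  Visit fig.
At tulip: go right to cedar.
  At cedar: go left to hop.
    hop is a leaf — visit hop.
  At cedar: go right to aster.
    At aster: go left to ivy.
      ivy is a leaf — visit ivy.
    At aster: go right to fern.
      At fern: go left to teak.
        teak is a leaf — visit teak.
      At fern: go right to mint.
        At mint: no left child.
        At mint: go right to reed.
          reed is a leaf — visit reed.
        Visit mint.
      Visit fern.
    Visit aster.
  Visit cedar.
Visit tulip.
Full post-order sequence: lime, fig, hop, ivy, teak, reed, mint, fern, aster, cedar, tulip.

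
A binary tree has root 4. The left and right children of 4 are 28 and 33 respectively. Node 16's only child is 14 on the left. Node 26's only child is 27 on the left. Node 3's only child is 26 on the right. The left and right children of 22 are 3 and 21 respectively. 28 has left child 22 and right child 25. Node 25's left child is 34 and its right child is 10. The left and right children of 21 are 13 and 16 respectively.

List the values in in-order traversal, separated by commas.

In-order visits the left subtree, then the node, then the right subtree.
At 4: go left to 28.
  At 28: go left to 22.
    At 22: go left to 3.
      At 3: no left child.
      Visit 3.
      At 3: go right to 26.
        At 26: go left to 27.
          27 is a leaf — visit 27.
        Visit 26.
        At 26: no right child.
    Visit 22.
    At 22: go right to 21.
      At 21: go left to 13.
        13 is a leaf — visit 13.
      Visit 21.
      At 21: go right to 16.
        At 16: go left to 14.
          14 is a leaf — visit 14.
        Visit 16.
        At 16: no right child.
  Visit 28.
  At 28: go right to 25.
    At 25: go left to 34.
      34 is a leaf — visit 34.
    Visit 25.
    At 25: go right to 10.
      10 is a leaf — visit 10.
Visit 4.
At 4: go right to 33.
  33 is a leaf — visit 33.

3, 27, 26, 22, 13, 21, 14, 16, 28, 34, 25, 10, 4, 33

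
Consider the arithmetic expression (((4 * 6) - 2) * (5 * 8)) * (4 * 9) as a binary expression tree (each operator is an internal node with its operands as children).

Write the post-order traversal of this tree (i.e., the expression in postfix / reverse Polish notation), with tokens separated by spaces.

Post-order on an expression tree gives postfix notation: for each operator, emit left operand, right operand, then the operator.

4 6 * 2 - 5 8 * * 4 9 * *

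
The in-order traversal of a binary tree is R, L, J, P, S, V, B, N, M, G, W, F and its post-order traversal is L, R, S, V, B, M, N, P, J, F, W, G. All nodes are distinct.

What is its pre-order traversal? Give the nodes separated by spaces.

The last element of post-order is the root; it splits in-order into left and right subtrees.
Root G: left subtree has 9 nodes {R, L, J, P, S, V, B, N, M}, right has 2 {W, F}.
  Root J: left subtree has 2 nodes {R, L}, right has 6 {P, S, V, B, N, M}.
    Root R: left subtree has 0 nodes { }, right has 1 {L}.
    Root P: left subtree has 0 nodes { }, right has 5 {S, V, B, N, M}.
      Root N: left subtree has 3 nodes {S, V, B}, right has 1 {M}.
        Root B: left subtree has 2 nodes {S, V}, right has 0 { }.
          Root V: left subtree has 1 node {S}, right has 0 { }.
  Root W: left subtree has 0 nodes { }, right has 1 {F}.

G J R L P N B V S M W F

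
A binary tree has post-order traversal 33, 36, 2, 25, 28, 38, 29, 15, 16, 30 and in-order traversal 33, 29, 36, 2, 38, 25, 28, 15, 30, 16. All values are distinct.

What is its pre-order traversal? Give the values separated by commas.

30, 15, 29, 33, 38, 2, 36, 28, 25, 16

The last element of post-order is the root; it splits in-order into left and right subtrees.
Root 30: left subtree has 8 nodes {33, 29, 36, 2, 38, 25, 28, 15}, right has 1 {16}.
  Root 15: left subtree has 7 nodes {33, 29, 36, 2, 38, 25, 28}, right has 0 { }.
    Root 29: left subtree has 1 node {33}, right has 5 {36, 2, 38, 25, 28}.
      Root 38: left subtree has 2 nodes {36, 2}, right has 2 {25, 28}.
        Root 2: left subtree has 1 node {36}, right has 0 { }.
        Root 28: left subtree has 1 node {25}, right has 0 { }.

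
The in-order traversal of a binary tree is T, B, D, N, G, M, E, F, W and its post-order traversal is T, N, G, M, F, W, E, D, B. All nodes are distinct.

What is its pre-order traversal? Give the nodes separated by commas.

B, T, D, E, M, G, N, W, F

The last element of post-order is the root; it splits in-order into left and right subtrees.
Root B: left subtree has 1 node {T}, right has 7 {D, N, G, M, E, F, W}.
  Root D: left subtree has 0 nodes { }, right has 6 {N, G, M, E, F, W}.
    Root E: left subtree has 3 nodes {N, G, M}, right has 2 {F, W}.
      Root M: left subtree has 2 nodes {N, G}, right has 0 { }.
        Root G: left subtree has 1 node {N}, right has 0 { }.
      Root W: left subtree has 1 node {F}, right has 0 { }.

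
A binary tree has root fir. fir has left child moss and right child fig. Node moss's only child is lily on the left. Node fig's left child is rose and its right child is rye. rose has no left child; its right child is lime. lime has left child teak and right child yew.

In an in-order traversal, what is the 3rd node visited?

fir

In-order visits the left subtree, then the node, then the right subtree.
At fir: go left to moss.
  At moss: go left to lily.
    lily is a leaf — visit lily.
  Visit moss.
  At moss: no right child.
Visit fir.
At fir: go right to fig.
  At fig: go left to rose.
    At rose: no left child.
    Visit rose.
    At rose: go right to lime.
      At lime: go left to teak.
        teak is a leaf — visit teak.
      Visit lime.
      At lime: go right to yew.
        yew is a leaf — visit yew.
  Visit fig.
  At fig: go right to rye.
    rye is a leaf — visit rye.
Full in-order sequence: lily, moss, fir, rose, teak, lime, yew, fig, rye.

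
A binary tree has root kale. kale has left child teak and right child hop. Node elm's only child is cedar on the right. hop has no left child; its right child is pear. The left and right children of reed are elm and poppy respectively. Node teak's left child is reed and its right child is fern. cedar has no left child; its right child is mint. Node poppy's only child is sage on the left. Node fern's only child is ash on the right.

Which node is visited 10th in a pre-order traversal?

ash

Pre-order visits the node, then its left subtree, then its right subtree.
Visit kale.
At kale: go left to teak.
  Visit teak.
  At teak: go left to reed.
    Visit reed.
    At reed: go left to elm.
      Visit elm.
      At elm: no left child.
      At elm: go right to cedar.
        Visit cedar.
        At cedar: no left child.
        At cedar: go right to mint.
          mint is a leaf — visit mint.
    At reed: go right to poppy.
      Visit poppy.
      At poppy: go left to sage.
        sage is a leaf — visit sage.
      At poppy: no right child.
  At teak: go right to fern.
    Visit fern.
    At fern: no left child.
    At fern: go right to ash.
      ash is a leaf — visit ash.
At kale: go right to hop.
  Visit hop.
  At hop: no left child.
  At hop: go right to pear.
    pear is a leaf — visit pear.
Full pre-order sequence: kale, teak, reed, elm, cedar, mint, poppy, sage, fern, ash, hop, pear.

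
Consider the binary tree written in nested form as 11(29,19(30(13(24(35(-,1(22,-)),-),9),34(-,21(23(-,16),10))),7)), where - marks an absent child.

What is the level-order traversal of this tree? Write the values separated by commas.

11, 29, 19, 30, 7, 13, 34, 24, 9, 21, 35, 23, 10, 1, 16, 22

Level-order visits nodes level by level from the root, left to right within each level.
Level 0: 11
Level 1: 29, 19
Level 2: 30, 7
Level 3: 13, 34
Level 4: 24, 9, 21
Level 5: 35, 23, 10
Level 6: 1, 16
Level 7: 22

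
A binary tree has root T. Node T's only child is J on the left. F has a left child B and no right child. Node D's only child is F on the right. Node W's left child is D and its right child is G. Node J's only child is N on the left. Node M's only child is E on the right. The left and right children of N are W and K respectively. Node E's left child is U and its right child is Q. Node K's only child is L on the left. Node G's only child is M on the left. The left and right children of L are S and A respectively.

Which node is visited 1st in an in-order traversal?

In-order visits the left subtree, then the node, then the right subtree.
At T: go left to J.
  At J: go left to N.
    At N: go left to W.
      At W: go left to D.
        At D: no left child.
        Visit D.
        At D: go right to F.
          At F: go left to B.
            B is a leaf — visit B.
          Visit F.
          At F: no right child.
      Visit W.
      At W: go right to G.
        At G: go left to M.
          At M: no left child.
          Visit M.
          At M: go right to E.
            At E: go left to U.
              U is a leaf — visit U.
            Visit E.
            At E: go right to Q.
              Q is a leaf — visit Q.
        Visit G.
        At G: no right child.
    Visit N.
    At N: go right to K.
      At K: go left to L.
        At L: go left to S.
          S is a leaf — visit S.
        Visit L.
        At L: go right to A.
          A is a leaf — visit A.
      Visit K.
      At K: no right child.
  Visit J.
  At J: no right child.
Visit T.
At T: no right child.
Full in-order sequence: D, B, F, W, M, U, E, Q, G, N, S, L, A, K, J, T.

D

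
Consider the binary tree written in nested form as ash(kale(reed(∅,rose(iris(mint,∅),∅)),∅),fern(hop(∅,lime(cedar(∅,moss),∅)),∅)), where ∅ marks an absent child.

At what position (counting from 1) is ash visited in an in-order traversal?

In-order visits the left subtree, then the node, then the right subtree.
At ash: go left to kale.
  At kale: go left to reed.
    At reed: no left child.
    Visit reed.
    At reed: go right to rose.
      At rose: go left to iris.
        At iris: go left to mint.
          mint is a leaf — visit mint.
        Visit iris.
        At iris: no right child.
      Visit rose.
      At rose: no right child.
  Visit kale.
  At kale: no right child.
Visit ash.
At ash: go right to fern.
  At fern: go left to hop.
    At hop: no left child.
    Visit hop.
    At hop: go right to lime.
      At lime: go left to cedar.
        At cedar: no left child.
        Visit cedar.
        At cedar: go right to moss.
          moss is a leaf — visit moss.
      Visit lime.
      At lime: no right child.
  Visit fern.
  At fern: no right child.
Full in-order sequence: reed, mint, iris, rose, kale, ash, hop, cedar, moss, lime, fern.

6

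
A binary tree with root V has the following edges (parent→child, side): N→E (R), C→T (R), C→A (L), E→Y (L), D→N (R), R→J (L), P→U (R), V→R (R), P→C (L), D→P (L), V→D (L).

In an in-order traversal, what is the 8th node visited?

In-order visits the left subtree, then the node, then the right subtree.
At V: go left to D.
  At D: go left to P.
    At P: go left to C.
      At C: go left to A.
        A is a leaf — visit A.
      Visit C.
      At C: go right to T.
        T is a leaf — visit T.
    Visit P.
    At P: go right to U.
      U is a leaf — visit U.
  Visit D.
  At D: go right to N.
    At N: no left child.
    Visit N.
    At N: go right to E.
      At E: go left to Y.
        Y is a leaf — visit Y.
      Visit E.
      At E: no right child.
Visit V.
At V: go right to R.
  At R: go left to J.
    J is a leaf — visit J.
  Visit R.
  At R: no right child.
Full in-order sequence: A, C, T, P, U, D, N, Y, E, V, J, R.

Y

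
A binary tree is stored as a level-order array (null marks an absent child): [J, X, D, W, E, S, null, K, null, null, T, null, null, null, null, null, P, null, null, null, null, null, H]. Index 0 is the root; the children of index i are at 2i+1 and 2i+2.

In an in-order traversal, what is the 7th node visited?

H

In-order visits the left subtree, then the node, then the right subtree.
At J: go left to X.
  At X: go left to W.
    At W: go left to K.
      At K: no left child.
      Visit K.
      At K: go right to P.
        P is a leaf — visit P.
    Visit W.
    At W: no right child.
  Visit X.
  At X: go right to E.
    At E: no left child.
    Visit E.
    At E: go right to T.
      At T: no left child.
      Visit T.
      At T: go right to H.
        H is a leaf — visit H.
Visit J.
At J: go right to D.
  At D: go left to S.
    S is a leaf — visit S.
  Visit D.
  At D: no right child.
Full in-order sequence: K, P, W, X, E, T, H, J, S, D.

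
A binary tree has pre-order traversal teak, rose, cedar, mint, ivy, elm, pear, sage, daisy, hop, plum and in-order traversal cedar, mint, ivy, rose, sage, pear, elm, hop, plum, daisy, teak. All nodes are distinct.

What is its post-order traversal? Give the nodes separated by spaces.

ivy mint cedar sage pear plum hop daisy elm rose teak

The first element of pre-order is the root; it splits in-order into left and right subtrees.
Root teak: left subtree has 10 nodes {cedar, mint, ivy, rose, sage, pear, elm, hop, plum, daisy}, right has 0 { }.
  Root rose: left subtree has 3 nodes {cedar, mint, ivy}, right has 6 {sage, pear, elm, hop, plum, daisy}.
    Root cedar: left subtree has 0 nodes { }, right has 2 {mint, ivy}.
      Root mint: left subtree has 0 nodes { }, right has 1 {ivy}.
    Root elm: left subtree has 2 nodes {sage, pear}, right has 3 {hop, plum, daisy}.
      Root pear: left subtree has 1 node {sage}, right has 0 { }.
      Root daisy: left subtree has 2 nodes {hop, plum}, right has 0 { }.
        Root hop: left subtree has 0 nodes { }, right has 1 {plum}.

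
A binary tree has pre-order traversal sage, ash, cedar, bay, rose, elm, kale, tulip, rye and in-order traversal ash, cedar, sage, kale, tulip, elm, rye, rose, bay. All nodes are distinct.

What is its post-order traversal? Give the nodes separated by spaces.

cedar ash tulip kale rye elm rose bay sage

The first element of pre-order is the root; it splits in-order into left and right subtrees.
Root sage: left subtree has 2 nodes {ash, cedar}, right has 6 {kale, tulip, elm, rye, rose, bay}.
  Root ash: left subtree has 0 nodes { }, right has 1 {cedar}.
  Root bay: left subtree has 5 nodes {kale, tulip, elm, rye, rose}, right has 0 { }.
    Root rose: left subtree has 4 nodes {kale, tulip, elm, rye}, right has 0 { }.
      Root elm: left subtree has 2 nodes {kale, tulip}, right has 1 {rye}.
        Root kale: left subtree has 0 nodes { }, right has 1 {tulip}.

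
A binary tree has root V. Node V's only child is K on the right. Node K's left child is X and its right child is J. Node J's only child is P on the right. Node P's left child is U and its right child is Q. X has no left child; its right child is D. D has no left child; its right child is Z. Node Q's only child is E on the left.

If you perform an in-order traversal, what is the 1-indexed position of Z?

In-order visits the left subtree, then the node, then the right subtree.
At V: no left child.
Visit V.
At V: go right to K.
  At K: go left to X.
    At X: no left child.
    Visit X.
    At X: go right to D.
      At D: no left child.
      Visit D.
      At D: go right to Z.
        Z is a leaf — visit Z.
  Visit K.
  At K: go right to J.
    At J: no left child.
    Visit J.
    At J: go right to P.
      At P: go left to U.
        U is a leaf — visit U.
      Visit P.
      At P: go right to Q.
        At Q: go left to E.
          E is a leaf — visit E.
        Visit Q.
        At Q: no right child.
Full in-order sequence: V, X, D, Z, K, J, U, P, E, Q.

4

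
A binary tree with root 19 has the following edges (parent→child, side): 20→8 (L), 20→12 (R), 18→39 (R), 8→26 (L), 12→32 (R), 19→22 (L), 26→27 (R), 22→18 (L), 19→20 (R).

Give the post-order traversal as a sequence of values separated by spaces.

39 18 22 27 26 8 32 12 20 19

Post-order visits the left subtree, then the right subtree, then the node.
At 19: go left to 22.
  At 22: go left to 18.
    At 18: no left child.
    At 18: go right to 39.
      39 is a leaf — visit 39.
    Visit 18.
  At 22: no right child.
  Visit 22.
At 19: go right to 20.
  At 20: go left to 8.
    At 8: go left to 26.
      At 26: no left child.
      At 26: go right to 27.
        27 is a leaf — visit 27.
      Visit 26.
    At 8: no right child.
    Visit 8.
  At 20: go right to 12.
    At 12: no left child.
    At 12: go right to 32.
      32 is a leaf — visit 32.
    Visit 12.
  Visit 20.
Visit 19.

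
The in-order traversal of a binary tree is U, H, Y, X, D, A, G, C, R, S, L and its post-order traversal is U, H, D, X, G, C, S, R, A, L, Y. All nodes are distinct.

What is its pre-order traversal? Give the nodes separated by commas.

Y, H, U, L, A, X, D, R, C, G, S

The last element of post-order is the root; it splits in-order into left and right subtrees.
Root Y: left subtree has 2 nodes {U, H}, right has 8 {X, D, A, G, C, R, S, L}.
  Root H: left subtree has 1 node {U}, right has 0 { }.
  Root L: left subtree has 7 nodes {X, D, A, G, C, R, S}, right has 0 { }.
    Root A: left subtree has 2 nodes {X, D}, right has 4 {G, C, R, S}.
      Root X: left subtree has 0 nodes { }, right has 1 {D}.
      Root R: left subtree has 2 nodes {G, C}, right has 1 {S}.
        Root C: left subtree has 1 node {G}, right has 0 { }.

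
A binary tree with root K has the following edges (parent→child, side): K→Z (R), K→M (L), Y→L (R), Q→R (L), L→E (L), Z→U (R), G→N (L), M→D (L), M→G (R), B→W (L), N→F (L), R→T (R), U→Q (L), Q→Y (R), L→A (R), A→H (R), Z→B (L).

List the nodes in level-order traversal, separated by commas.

K, M, Z, D, G, B, U, N, W, Q, F, R, Y, T, L, E, A, H

Level-order visits nodes level by level from the root, left to right within each level.
Level 0: K
Level 1: M, Z
Level 2: D, G, B, U
Level 3: N, W, Q
Level 4: F, R, Y
Level 5: T, L
Level 6: E, A
Level 7: H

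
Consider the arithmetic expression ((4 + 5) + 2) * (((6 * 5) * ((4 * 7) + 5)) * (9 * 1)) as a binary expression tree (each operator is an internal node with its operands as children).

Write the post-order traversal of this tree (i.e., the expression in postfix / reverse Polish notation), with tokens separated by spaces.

Post-order on an expression tree gives postfix notation: for each operator, emit left operand, right operand, then the operator.

4 5 + 2 + 6 5 * 4 7 * 5 + * 9 1 * * *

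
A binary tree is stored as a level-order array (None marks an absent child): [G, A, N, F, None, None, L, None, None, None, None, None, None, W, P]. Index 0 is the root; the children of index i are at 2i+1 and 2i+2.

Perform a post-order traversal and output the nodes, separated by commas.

F, A, W, P, L, N, G

Post-order visits the left subtree, then the right subtree, then the node.
At G: go left to A.
  At A: go left to F.
    F is a leaf — visit F.
  At A: no right child.
  Visit A.
At G: go right to N.
  At N: no left child.
  At N: go right to L.
    At L: go left to W.
      W is a leaf — visit W.
    At L: go right to P.
      P is a leaf — visit P.
    Visit L.
  Visit N.
Visit G.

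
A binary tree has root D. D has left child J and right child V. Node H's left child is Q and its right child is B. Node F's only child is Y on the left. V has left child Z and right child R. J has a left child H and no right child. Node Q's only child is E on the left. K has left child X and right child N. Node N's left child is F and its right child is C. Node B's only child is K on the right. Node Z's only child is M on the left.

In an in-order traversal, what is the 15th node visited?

V

In-order visits the left subtree, then the node, then the right subtree.
At D: go left to J.
  At J: go left to H.
    At H: go left to Q.
      At Q: go left to E.
        E is a leaf — visit E.
      Visit Q.
      At Q: no right child.
    Visit H.
    At H: go right to B.
      At B: no left child.
      Visit B.
      At B: go right to K.
        At K: go left to X.
          X is a leaf — visit X.
        Visit K.
        At K: go right to N.
          At N: go left to F.
            At F: go left to Y.
              Y is a leaf — visit Y.
            Visit F.
            At F: no right child.
          Visit N.
          At N: go right to C.
            C is a leaf — visit C.
  Visit J.
  At J: no right child.
Visit D.
At D: go right to V.
  At V: go left to Z.
    At Z: go left to M.
      M is a leaf — visit M.
    Visit Z.
    At Z: no right child.
  Visit V.
  At V: go right to R.
    R is a leaf — visit R.
Full in-order sequence: E, Q, H, B, X, K, Y, F, N, C, J, D, M, Z, V, R.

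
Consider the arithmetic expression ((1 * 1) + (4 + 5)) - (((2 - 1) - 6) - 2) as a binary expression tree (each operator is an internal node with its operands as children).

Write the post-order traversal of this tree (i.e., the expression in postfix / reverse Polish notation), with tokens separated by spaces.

1 1 * 4 5 + + 2 1 - 6 - 2 - -

Post-order on an expression tree gives postfix notation: for each operator, emit left operand, right operand, then the operator.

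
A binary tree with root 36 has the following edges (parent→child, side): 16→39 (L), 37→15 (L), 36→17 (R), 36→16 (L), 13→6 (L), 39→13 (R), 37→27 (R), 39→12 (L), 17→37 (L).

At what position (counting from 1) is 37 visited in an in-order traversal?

In-order visits the left subtree, then the node, then the right subtree.
At 36: go left to 16.
  At 16: go left to 39.
    At 39: go left to 12.
      12 is a leaf — visit 12.
    Visit 39.
    At 39: go right to 13.
      At 13: go left to 6.
        6 is a leaf — visit 6.
      Visit 13.
      At 13: no right child.
  Visit 16.
  At 16: no right child.
Visit 36.
At 36: go right to 17.
  At 17: go left to 37.
    At 37: go left to 15.
      15 is a leaf — visit 15.
    Visit 37.
    At 37: go right to 27.
      27 is a leaf — visit 27.
  Visit 17.
  At 17: no right child.
Full in-order sequence: 12, 39, 6, 13, 16, 36, 15, 37, 27, 17.

8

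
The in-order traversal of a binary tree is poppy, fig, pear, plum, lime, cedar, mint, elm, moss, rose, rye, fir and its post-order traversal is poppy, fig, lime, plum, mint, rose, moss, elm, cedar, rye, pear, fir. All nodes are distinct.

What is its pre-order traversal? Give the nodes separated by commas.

fir, pear, fig, poppy, rye, cedar, plum, lime, elm, mint, moss, rose

The last element of post-order is the root; it splits in-order into left and right subtrees.
Root fir: left subtree has 11 nodes {poppy, fig, pear, plum, lime, cedar, mint, elm, moss, rose, rye}, right has 0 { }.
  Root pear: left subtree has 2 nodes {poppy, fig}, right has 8 {plum, lime, cedar, mint, elm, moss, rose, rye}.
    Root fig: left subtree has 1 node {poppy}, right has 0 { }.
    Root rye: left subtree has 7 nodes {plum, lime, cedar, mint, elm, moss, rose}, right has 0 { }.
      Root cedar: left subtree has 2 nodes {plum, lime}, right has 4 {mint, elm, moss, rose}.
        Root plum: left subtree has 0 nodes { }, right has 1 {lime}.
        Root elm: left subtree has 1 node {mint}, right has 2 {moss, rose}.
          Root moss: left subtree has 0 nodes { }, right has 1 {rose}.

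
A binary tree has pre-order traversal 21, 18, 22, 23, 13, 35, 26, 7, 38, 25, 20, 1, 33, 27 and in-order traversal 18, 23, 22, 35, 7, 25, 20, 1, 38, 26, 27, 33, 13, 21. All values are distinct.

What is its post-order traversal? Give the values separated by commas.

The first element of pre-order is the root; it splits in-order into left and right subtrees.
Root 21: left subtree has 13 nodes {18, 23, 22, 35, 7, 25, 20, 1, 38, 26, 27, 33, 13}, right has 0 { }.
  Root 18: left subtree has 0 nodes { }, right has 12 {23, 22, 35, 7, 25, 20, 1, 38, 26, 27, 33, 13}.
    Root 22: left subtree has 1 node {23}, right has 10 {35, 7, 25, 20, 1, 38, 26, 27, 33, 13}.
      Root 13: left subtree has 9 nodes {35, 7, 25, 20, 1, 38, 26, 27, 33}, right has 0 { }.
        Root 35: left subtree has 0 nodes { }, right has 8 {7, 25, 20, 1, 38, 26, 27, 33}.
          Root 26: left subtree has 5 nodes {7, 25, 20, 1, 38}, right has 2 {27, 33}.
            Root 7: left subtree has 0 nodes { }, right has 4 {25, 20, 1, 38}.
              Root 38: left subtree has 3 nodes {25, 20, 1}, right has 0 { }.
                Root 25: left subtree has 0 nodes { }, right has 2 {20, 1}.
                  Root 20: left subtree has 0 nodes { }, right has 1 {1}.
            Root 33: left subtree has 1 node {27}, right has 0 { }.

23, 1, 20, 25, 38, 7, 27, 33, 26, 35, 13, 22, 18, 21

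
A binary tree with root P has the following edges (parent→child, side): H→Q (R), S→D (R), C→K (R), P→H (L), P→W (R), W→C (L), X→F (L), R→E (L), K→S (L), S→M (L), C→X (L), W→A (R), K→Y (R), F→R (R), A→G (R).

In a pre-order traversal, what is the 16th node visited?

Pre-order visits the node, then its left subtree, then its right subtree.
Visit P.
At P: go left to H.
  Visit H.
  At H: no left child.
  At H: go right to Q.
    Q is a leaf — visit Q.
At P: go right to W.
  Visit W.
  At W: go left to C.
    Visit C.
    At C: go left to X.
      Visit X.
      At X: go left to F.
        Visit F.
        At F: no left child.
        At F: go right to R.
          Visit R.
          At R: go left to E.
            E is a leaf — visit E.
          At R: no right child.
      At X: no right child.
    At C: go right to K.
      Visit K.
      At K: go left to S.
        Visit S.
        At S: go left to M.
          M is a leaf — visit M.
        At S: go right to D.
          D is a leaf — visit D.
      At K: go right to Y.
        Y is a leaf — visit Y.
  At W: go right to A.
    Visit A.
    At A: no left child.
    At A: go right to G.
      G is a leaf — visit G.
Full pre-order sequence: P, H, Q, W, C, X, F, R, E, K, S, M, D, Y, A, G.

G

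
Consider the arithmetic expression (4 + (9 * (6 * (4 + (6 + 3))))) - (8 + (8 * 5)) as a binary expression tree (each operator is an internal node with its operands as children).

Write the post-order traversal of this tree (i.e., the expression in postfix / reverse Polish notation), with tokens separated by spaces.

Post-order on an expression tree gives postfix notation: for each operator, emit left operand, right operand, then the operator.

4 9 6 4 6 3 + + * * + 8 8 5 * + -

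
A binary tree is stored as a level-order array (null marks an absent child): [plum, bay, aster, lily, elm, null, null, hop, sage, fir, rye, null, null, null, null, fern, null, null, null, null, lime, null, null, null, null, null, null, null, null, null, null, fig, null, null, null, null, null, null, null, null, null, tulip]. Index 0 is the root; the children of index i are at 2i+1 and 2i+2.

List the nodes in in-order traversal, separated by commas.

In-order visits the left subtree, then the node, then the right subtree.
At plum: go left to bay.
  At bay: go left to lily.
    At lily: go left to hop.
      At hop: go left to fern.
        At fern: go left to fig.
          fig is a leaf — visit fig.
        Visit fern.
        At fern: no right child.
      Visit hop.
      At hop: no right child.
    Visit lily.
    At lily: go right to sage.
      sage is a leaf — visit sage.
  Visit bay.
  At bay: go right to elm.
    At elm: go left to fir.
      At fir: no left child.
      Visit fir.
      At fir: go right to lime.
        At lime: go left to tulip.
          tulip is a leaf — visit tulip.
        Visit lime.
        At lime: no right child.
    Visit elm.
    At elm: go right to rye.
      rye is a leaf — visit rye.
Visit plum.
At plum: go right to aster.
  aster is a leaf — visit aster.

fig, fern, hop, lily, sage, bay, fir, tulip, lime, elm, rye, plum, aster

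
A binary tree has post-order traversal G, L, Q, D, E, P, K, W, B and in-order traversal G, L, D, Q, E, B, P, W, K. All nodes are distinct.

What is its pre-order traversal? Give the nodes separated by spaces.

The last element of post-order is the root; it splits in-order into left and right subtrees.
Root B: left subtree has 5 nodes {G, L, D, Q, E}, right has 3 {P, W, K}.
  Root E: left subtree has 4 nodes {G, L, D, Q}, right has 0 { }.
    Root D: left subtree has 2 nodes {G, L}, right has 1 {Q}.
      Root L: left subtree has 1 node {G}, right has 0 { }.
  Root W: left subtree has 1 node {P}, right has 1 {K}.

B E D L G Q W P K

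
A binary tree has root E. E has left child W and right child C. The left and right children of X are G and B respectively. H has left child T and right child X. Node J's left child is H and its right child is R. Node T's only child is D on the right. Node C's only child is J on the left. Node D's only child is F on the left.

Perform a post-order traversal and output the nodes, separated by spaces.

W F D T G B X H R J C E

Post-order visits the left subtree, then the right subtree, then the node.
At E: go left to W.
  W is a leaf — visit W.
At E: go right to C.
  At C: go left to J.
    At J: go left to H.
      At H: go left to T.
        At T: no left child.
        At T: go right to D.
          At D: go left to F.
            F is a leaf — visit F.
          At D: no right child.
          Visit D.
        Visit T.
      At H: go right to X.
        At X: go left to G.
          G is a leaf — visit G.
        At X: go right to B.
          B is a leaf — visit B.
        Visit X.
      Visit H.
    At J: go right to R.
      R is a leaf — visit R.
    Visit J.
  At C: no right child.
  Visit C.
Visit E.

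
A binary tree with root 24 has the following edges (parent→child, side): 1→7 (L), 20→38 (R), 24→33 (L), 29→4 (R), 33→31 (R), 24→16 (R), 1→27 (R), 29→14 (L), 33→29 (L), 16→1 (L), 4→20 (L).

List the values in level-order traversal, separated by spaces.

Level-order visits nodes level by level from the root, left to right within each level.
Level 0: 24
Level 1: 33, 16
Level 2: 29, 31, 1
Level 3: 14, 4, 7, 27
Level 4: 20
Level 5: 38

24 33 16 29 31 1 14 4 7 27 20 38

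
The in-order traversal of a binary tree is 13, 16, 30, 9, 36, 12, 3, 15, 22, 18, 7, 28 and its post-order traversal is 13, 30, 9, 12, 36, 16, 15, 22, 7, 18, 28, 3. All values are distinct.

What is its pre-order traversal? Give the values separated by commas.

The last element of post-order is the root; it splits in-order into left and right subtrees.
Root 3: left subtree has 6 nodes {13, 16, 30, 9, 36, 12}, right has 5 {15, 22, 18, 7, 28}.
  Root 16: left subtree has 1 node {13}, right has 4 {30, 9, 36, 12}.
    Root 36: left subtree has 2 nodes {30, 9}, right has 1 {12}.
      Root 9: left subtree has 1 node {30}, right has 0 { }.
  Root 28: left subtree has 4 nodes {15, 22, 18, 7}, right has 0 { }.
    Root 18: left subtree has 2 nodes {15, 22}, right has 1 {7}.
      Root 22: left subtree has 1 node {15}, right has 0 { }.

3, 16, 13, 36, 9, 30, 12, 28, 18, 22, 15, 7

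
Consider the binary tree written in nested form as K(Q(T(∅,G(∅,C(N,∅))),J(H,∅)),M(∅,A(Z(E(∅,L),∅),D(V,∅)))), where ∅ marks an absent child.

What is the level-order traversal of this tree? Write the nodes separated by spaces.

K Q M T J A G H Z D C E V N L

Level-order visits nodes level by level from the root, left to right within each level.
Level 0: K
Level 1: Q, M
Level 2: T, J, A
Level 3: G, H, Z, D
Level 4: C, E, V
Level 5: N, L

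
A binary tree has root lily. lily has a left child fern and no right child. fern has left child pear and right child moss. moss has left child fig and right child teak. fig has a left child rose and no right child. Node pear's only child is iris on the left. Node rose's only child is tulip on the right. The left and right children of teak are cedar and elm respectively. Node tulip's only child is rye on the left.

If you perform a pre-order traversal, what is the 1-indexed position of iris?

Pre-order visits the node, then its left subtree, then its right subtree.
Visit lily.
At lily: go left to fern.
  Visit fern.
  At fern: go left to pear.
    Visit pear.
    At pear: go left to iris.
      iris is a leaf — visit iris.
    At pear: no right child.
  At fern: go right to moss.
    Visit moss.
    At moss: go left to fig.
      Visit fig.
      At fig: go left to rose.
        Visit rose.
        At rose: no left child.
        At rose: go right to tulip.
          Visit tulip.
          At tulip: go left to rye.
            rye is a leaf — visit rye.
          At tulip: no right child.
      At fig: no right child.
    At moss: go right to teak.
      Visit teak.
      At teak: go left to cedar.
        cedar is a leaf — visit cedar.
      At teak: go right to elm.
        elm is a leaf — visit elm.
At lily: no right child.
Full pre-order sequence: lily, fern, pear, iris, moss, fig, rose, tulip, rye, teak, cedar, elm.

4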